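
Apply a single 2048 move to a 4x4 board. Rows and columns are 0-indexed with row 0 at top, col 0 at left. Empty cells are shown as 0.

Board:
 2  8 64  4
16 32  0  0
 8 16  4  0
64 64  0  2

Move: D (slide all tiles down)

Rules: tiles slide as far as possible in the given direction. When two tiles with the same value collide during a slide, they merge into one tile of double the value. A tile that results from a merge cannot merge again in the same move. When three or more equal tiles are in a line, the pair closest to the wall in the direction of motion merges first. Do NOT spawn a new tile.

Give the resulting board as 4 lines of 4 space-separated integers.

Answer:  2  8  0  0
16 32  0  0
 8 16 64  4
64 64  4  2

Derivation:
Slide down:
col 0: [2, 16, 8, 64] -> [2, 16, 8, 64]
col 1: [8, 32, 16, 64] -> [8, 32, 16, 64]
col 2: [64, 0, 4, 0] -> [0, 0, 64, 4]
col 3: [4, 0, 0, 2] -> [0, 0, 4, 2]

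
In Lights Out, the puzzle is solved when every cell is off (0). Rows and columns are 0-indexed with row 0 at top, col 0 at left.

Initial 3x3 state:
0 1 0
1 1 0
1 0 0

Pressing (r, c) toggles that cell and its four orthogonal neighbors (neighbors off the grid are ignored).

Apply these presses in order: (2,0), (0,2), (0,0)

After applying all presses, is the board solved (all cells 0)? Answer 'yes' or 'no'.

After press 1 at (2,0):
0 1 0
0 1 0
0 1 0

After press 2 at (0,2):
0 0 1
0 1 1
0 1 0

After press 3 at (0,0):
1 1 1
1 1 1
0 1 0

Lights still on: 7

Answer: no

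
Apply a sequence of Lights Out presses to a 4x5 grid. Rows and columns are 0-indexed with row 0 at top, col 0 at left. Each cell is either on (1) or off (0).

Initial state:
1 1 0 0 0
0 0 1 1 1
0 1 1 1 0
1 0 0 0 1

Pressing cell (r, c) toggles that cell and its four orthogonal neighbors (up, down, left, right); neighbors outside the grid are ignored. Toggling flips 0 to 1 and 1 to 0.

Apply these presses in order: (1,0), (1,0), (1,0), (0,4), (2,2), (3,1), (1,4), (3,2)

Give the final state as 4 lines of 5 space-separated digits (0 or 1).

Answer: 0 1 0 1 0
1 1 0 0 1
1 1 1 0 1
0 0 1 1 1

Derivation:
After press 1 at (1,0):
0 1 0 0 0
1 1 1 1 1
1 1 1 1 0
1 0 0 0 1

After press 2 at (1,0):
1 1 0 0 0
0 0 1 1 1
0 1 1 1 0
1 0 0 0 1

After press 3 at (1,0):
0 1 0 0 0
1 1 1 1 1
1 1 1 1 0
1 0 0 0 1

After press 4 at (0,4):
0 1 0 1 1
1 1 1 1 0
1 1 1 1 0
1 0 0 0 1

After press 5 at (2,2):
0 1 0 1 1
1 1 0 1 0
1 0 0 0 0
1 0 1 0 1

After press 6 at (3,1):
0 1 0 1 1
1 1 0 1 0
1 1 0 0 0
0 1 0 0 1

After press 7 at (1,4):
0 1 0 1 0
1 1 0 0 1
1 1 0 0 1
0 1 0 0 1

After press 8 at (3,2):
0 1 0 1 0
1 1 0 0 1
1 1 1 0 1
0 0 1 1 1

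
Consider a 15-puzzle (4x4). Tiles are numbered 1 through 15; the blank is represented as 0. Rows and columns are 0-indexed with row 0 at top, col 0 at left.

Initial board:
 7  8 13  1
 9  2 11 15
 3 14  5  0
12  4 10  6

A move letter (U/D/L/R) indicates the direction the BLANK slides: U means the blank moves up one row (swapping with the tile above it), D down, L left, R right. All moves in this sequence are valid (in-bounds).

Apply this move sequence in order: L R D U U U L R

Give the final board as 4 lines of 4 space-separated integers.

Answer:  7  8 13  0
 9  2 11  1
 3 14  5 15
12  4 10  6

Derivation:
After move 1 (L):
 7  8 13  1
 9  2 11 15
 3 14  0  5
12  4 10  6

After move 2 (R):
 7  8 13  1
 9  2 11 15
 3 14  5  0
12  4 10  6

After move 3 (D):
 7  8 13  1
 9  2 11 15
 3 14  5  6
12  4 10  0

After move 4 (U):
 7  8 13  1
 9  2 11 15
 3 14  5  0
12  4 10  6

After move 5 (U):
 7  8 13  1
 9  2 11  0
 3 14  5 15
12  4 10  6

After move 6 (U):
 7  8 13  0
 9  2 11  1
 3 14  5 15
12  4 10  6

After move 7 (L):
 7  8  0 13
 9  2 11  1
 3 14  5 15
12  4 10  6

After move 8 (R):
 7  8 13  0
 9  2 11  1
 3 14  5 15
12  4 10  6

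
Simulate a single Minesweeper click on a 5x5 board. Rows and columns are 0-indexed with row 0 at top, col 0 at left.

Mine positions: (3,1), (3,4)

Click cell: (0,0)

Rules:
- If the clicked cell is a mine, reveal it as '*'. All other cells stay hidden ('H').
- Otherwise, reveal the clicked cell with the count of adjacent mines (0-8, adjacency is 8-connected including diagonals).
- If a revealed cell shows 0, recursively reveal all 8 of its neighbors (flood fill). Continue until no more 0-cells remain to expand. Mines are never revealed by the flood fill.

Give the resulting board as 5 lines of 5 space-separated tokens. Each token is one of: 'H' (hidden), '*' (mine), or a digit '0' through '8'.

0 0 0 0 0
0 0 0 0 0
1 1 1 1 1
H H H H H
H H H H H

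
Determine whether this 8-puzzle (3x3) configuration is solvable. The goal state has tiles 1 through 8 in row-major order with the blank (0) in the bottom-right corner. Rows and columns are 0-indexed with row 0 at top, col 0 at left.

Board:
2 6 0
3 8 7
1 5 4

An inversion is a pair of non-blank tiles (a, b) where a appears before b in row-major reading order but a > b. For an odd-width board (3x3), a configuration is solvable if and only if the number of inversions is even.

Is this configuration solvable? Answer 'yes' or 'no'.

Answer: yes

Derivation:
Inversions (pairs i<j in row-major order where tile[i] > tile[j] > 0): 14
14 is even, so the puzzle is solvable.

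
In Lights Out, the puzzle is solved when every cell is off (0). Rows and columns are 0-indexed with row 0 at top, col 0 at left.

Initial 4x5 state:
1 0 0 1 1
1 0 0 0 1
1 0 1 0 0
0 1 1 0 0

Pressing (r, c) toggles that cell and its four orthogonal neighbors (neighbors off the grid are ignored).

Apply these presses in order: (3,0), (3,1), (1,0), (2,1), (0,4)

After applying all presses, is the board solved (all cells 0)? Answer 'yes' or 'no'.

Answer: yes

Derivation:
After press 1 at (3,0):
1 0 0 1 1
1 0 0 0 1
0 0 1 0 0
1 0 1 0 0

After press 2 at (3,1):
1 0 0 1 1
1 0 0 0 1
0 1 1 0 0
0 1 0 0 0

After press 3 at (1,0):
0 0 0 1 1
0 1 0 0 1
1 1 1 0 0
0 1 0 0 0

After press 4 at (2,1):
0 0 0 1 1
0 0 0 0 1
0 0 0 0 0
0 0 0 0 0

After press 5 at (0,4):
0 0 0 0 0
0 0 0 0 0
0 0 0 0 0
0 0 0 0 0

Lights still on: 0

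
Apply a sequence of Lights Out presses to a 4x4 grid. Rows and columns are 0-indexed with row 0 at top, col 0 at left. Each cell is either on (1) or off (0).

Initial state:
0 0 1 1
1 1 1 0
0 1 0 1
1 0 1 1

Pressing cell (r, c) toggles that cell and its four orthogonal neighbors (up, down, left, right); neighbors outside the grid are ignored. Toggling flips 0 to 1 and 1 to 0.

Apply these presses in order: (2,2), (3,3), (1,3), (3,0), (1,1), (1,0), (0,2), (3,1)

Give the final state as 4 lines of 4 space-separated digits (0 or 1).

After press 1 at (2,2):
0 0 1 1
1 1 0 0
0 0 1 0
1 0 0 1

After press 2 at (3,3):
0 0 1 1
1 1 0 0
0 0 1 1
1 0 1 0

After press 3 at (1,3):
0 0 1 0
1 1 1 1
0 0 1 0
1 0 1 0

After press 4 at (3,0):
0 0 1 0
1 1 1 1
1 0 1 0
0 1 1 0

After press 5 at (1,1):
0 1 1 0
0 0 0 1
1 1 1 0
0 1 1 0

After press 6 at (1,0):
1 1 1 0
1 1 0 1
0 1 1 0
0 1 1 0

After press 7 at (0,2):
1 0 0 1
1 1 1 1
0 1 1 0
0 1 1 0

After press 8 at (3,1):
1 0 0 1
1 1 1 1
0 0 1 0
1 0 0 0

Answer: 1 0 0 1
1 1 1 1
0 0 1 0
1 0 0 0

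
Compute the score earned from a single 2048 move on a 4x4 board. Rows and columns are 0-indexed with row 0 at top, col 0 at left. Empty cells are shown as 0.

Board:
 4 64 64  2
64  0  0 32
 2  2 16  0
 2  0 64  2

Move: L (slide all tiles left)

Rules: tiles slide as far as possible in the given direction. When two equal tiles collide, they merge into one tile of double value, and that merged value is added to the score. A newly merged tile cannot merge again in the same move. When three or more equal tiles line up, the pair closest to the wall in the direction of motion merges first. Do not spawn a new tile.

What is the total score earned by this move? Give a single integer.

Slide left:
row 0: [4, 64, 64, 2] -> [4, 128, 2, 0]  score +128 (running 128)
row 1: [64, 0, 0, 32] -> [64, 32, 0, 0]  score +0 (running 128)
row 2: [2, 2, 16, 0] -> [4, 16, 0, 0]  score +4 (running 132)
row 3: [2, 0, 64, 2] -> [2, 64, 2, 0]  score +0 (running 132)
Board after move:
  4 128   2   0
 64  32   0   0
  4  16   0   0
  2  64   2   0

Answer: 132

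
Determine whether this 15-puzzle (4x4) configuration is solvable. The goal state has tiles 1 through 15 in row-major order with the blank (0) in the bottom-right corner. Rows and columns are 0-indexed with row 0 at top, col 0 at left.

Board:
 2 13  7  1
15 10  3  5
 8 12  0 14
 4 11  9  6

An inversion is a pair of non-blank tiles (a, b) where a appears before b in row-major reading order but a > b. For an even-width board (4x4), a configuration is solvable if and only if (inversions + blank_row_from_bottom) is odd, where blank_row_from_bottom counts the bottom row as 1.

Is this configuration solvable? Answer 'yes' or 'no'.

Answer: yes

Derivation:
Inversions: 47
Blank is in row 2 (0-indexed from top), which is row 2 counting from the bottom (bottom = 1).
47 + 2 = 49, which is odd, so the puzzle is solvable.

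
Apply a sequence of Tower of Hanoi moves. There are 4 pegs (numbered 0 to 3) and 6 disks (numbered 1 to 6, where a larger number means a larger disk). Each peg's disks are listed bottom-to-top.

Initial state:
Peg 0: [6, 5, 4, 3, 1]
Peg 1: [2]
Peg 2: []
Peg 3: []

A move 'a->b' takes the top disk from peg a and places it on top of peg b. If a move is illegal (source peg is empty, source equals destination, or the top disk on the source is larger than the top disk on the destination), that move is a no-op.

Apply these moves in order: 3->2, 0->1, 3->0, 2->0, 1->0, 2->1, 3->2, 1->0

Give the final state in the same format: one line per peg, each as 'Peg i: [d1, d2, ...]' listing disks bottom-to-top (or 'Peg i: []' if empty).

Answer: Peg 0: [6, 5, 4, 3, 1]
Peg 1: [2]
Peg 2: []
Peg 3: []

Derivation:
After move 1 (3->2):
Peg 0: [6, 5, 4, 3, 1]
Peg 1: [2]
Peg 2: []
Peg 3: []

After move 2 (0->1):
Peg 0: [6, 5, 4, 3]
Peg 1: [2, 1]
Peg 2: []
Peg 3: []

After move 3 (3->0):
Peg 0: [6, 5, 4, 3]
Peg 1: [2, 1]
Peg 2: []
Peg 3: []

After move 4 (2->0):
Peg 0: [6, 5, 4, 3]
Peg 1: [2, 1]
Peg 2: []
Peg 3: []

After move 5 (1->0):
Peg 0: [6, 5, 4, 3, 1]
Peg 1: [2]
Peg 2: []
Peg 3: []

After move 6 (2->1):
Peg 0: [6, 5, 4, 3, 1]
Peg 1: [2]
Peg 2: []
Peg 3: []

After move 7 (3->2):
Peg 0: [6, 5, 4, 3, 1]
Peg 1: [2]
Peg 2: []
Peg 3: []

After move 8 (1->0):
Peg 0: [6, 5, 4, 3, 1]
Peg 1: [2]
Peg 2: []
Peg 3: []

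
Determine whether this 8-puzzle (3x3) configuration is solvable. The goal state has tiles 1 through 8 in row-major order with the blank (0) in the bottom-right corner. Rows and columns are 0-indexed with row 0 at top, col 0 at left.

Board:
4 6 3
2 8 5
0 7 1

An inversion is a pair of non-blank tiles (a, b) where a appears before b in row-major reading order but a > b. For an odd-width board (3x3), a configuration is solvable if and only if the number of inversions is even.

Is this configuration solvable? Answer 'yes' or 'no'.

Inversions (pairs i<j in row-major order where tile[i] > tile[j] > 0): 15
15 is odd, so the puzzle is not solvable.

Answer: no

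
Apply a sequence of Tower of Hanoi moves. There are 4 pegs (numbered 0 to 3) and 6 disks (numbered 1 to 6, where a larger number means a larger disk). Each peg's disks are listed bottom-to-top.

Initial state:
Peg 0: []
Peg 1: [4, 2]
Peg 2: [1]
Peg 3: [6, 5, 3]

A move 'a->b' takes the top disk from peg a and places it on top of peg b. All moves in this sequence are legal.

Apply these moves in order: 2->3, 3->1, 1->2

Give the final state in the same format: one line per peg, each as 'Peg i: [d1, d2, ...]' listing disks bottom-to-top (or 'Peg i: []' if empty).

After move 1 (2->3):
Peg 0: []
Peg 1: [4, 2]
Peg 2: []
Peg 3: [6, 5, 3, 1]

After move 2 (3->1):
Peg 0: []
Peg 1: [4, 2, 1]
Peg 2: []
Peg 3: [6, 5, 3]

After move 3 (1->2):
Peg 0: []
Peg 1: [4, 2]
Peg 2: [1]
Peg 3: [6, 5, 3]

Answer: Peg 0: []
Peg 1: [4, 2]
Peg 2: [1]
Peg 3: [6, 5, 3]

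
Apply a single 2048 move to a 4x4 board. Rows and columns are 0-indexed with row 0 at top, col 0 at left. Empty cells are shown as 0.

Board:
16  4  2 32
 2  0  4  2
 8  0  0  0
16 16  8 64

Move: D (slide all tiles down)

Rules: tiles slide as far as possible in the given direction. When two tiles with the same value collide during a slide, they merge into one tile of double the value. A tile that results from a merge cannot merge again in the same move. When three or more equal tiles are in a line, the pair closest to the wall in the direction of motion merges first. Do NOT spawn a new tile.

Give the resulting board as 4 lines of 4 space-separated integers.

Answer: 16  0  0  0
 2  0  2 32
 8  4  4  2
16 16  8 64

Derivation:
Slide down:
col 0: [16, 2, 8, 16] -> [16, 2, 8, 16]
col 1: [4, 0, 0, 16] -> [0, 0, 4, 16]
col 2: [2, 4, 0, 8] -> [0, 2, 4, 8]
col 3: [32, 2, 0, 64] -> [0, 32, 2, 64]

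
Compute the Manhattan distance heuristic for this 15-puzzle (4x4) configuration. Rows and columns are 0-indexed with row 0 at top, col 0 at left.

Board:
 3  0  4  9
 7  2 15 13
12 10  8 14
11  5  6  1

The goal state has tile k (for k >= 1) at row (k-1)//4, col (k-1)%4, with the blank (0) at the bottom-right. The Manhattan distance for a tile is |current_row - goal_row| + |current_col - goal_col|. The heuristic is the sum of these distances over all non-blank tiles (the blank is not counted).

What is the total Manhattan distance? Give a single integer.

Tile 3: (0,0)->(0,2) = 2
Tile 4: (0,2)->(0,3) = 1
Tile 9: (0,3)->(2,0) = 5
Tile 7: (1,0)->(1,2) = 2
Tile 2: (1,1)->(0,1) = 1
Tile 15: (1,2)->(3,2) = 2
Tile 13: (1,3)->(3,0) = 5
Tile 12: (2,0)->(2,3) = 3
Tile 10: (2,1)->(2,1) = 0
Tile 8: (2,2)->(1,3) = 2
Tile 14: (2,3)->(3,1) = 3
Tile 11: (3,0)->(2,2) = 3
Tile 5: (3,1)->(1,0) = 3
Tile 6: (3,2)->(1,1) = 3
Tile 1: (3,3)->(0,0) = 6
Sum: 2 + 1 + 5 + 2 + 1 + 2 + 5 + 3 + 0 + 2 + 3 + 3 + 3 + 3 + 6 = 41

Answer: 41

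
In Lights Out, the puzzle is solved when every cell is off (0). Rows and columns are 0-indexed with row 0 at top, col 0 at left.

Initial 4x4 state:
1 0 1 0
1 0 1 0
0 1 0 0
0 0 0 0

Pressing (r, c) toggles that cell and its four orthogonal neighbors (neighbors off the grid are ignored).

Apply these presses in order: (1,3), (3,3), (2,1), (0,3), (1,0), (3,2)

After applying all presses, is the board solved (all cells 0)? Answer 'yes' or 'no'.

After press 1 at (1,3):
1 0 1 1
1 0 0 1
0 1 0 1
0 0 0 0

After press 2 at (3,3):
1 0 1 1
1 0 0 1
0 1 0 0
0 0 1 1

After press 3 at (2,1):
1 0 1 1
1 1 0 1
1 0 1 0
0 1 1 1

After press 4 at (0,3):
1 0 0 0
1 1 0 0
1 0 1 0
0 1 1 1

After press 5 at (1,0):
0 0 0 0
0 0 0 0
0 0 1 0
0 1 1 1

After press 6 at (3,2):
0 0 0 0
0 0 0 0
0 0 0 0
0 0 0 0

Lights still on: 0

Answer: yes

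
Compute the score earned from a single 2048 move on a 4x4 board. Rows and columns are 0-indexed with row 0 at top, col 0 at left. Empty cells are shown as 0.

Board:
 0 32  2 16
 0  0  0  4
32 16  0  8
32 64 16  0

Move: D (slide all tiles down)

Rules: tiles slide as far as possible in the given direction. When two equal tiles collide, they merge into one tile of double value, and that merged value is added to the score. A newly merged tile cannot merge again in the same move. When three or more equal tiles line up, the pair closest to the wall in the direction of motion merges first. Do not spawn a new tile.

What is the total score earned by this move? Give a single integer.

Slide down:
col 0: [0, 0, 32, 32] -> [0, 0, 0, 64]  score +64 (running 64)
col 1: [32, 0, 16, 64] -> [0, 32, 16, 64]  score +0 (running 64)
col 2: [2, 0, 0, 16] -> [0, 0, 2, 16]  score +0 (running 64)
col 3: [16, 4, 8, 0] -> [0, 16, 4, 8]  score +0 (running 64)
Board after move:
 0  0  0  0
 0 32  0 16
 0 16  2  4
64 64 16  8

Answer: 64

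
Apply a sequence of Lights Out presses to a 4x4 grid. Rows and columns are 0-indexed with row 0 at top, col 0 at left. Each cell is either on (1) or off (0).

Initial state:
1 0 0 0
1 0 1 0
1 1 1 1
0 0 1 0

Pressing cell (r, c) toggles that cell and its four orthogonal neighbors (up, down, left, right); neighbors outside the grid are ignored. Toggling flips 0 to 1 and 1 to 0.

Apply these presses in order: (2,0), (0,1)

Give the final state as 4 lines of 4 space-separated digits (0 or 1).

After press 1 at (2,0):
1 0 0 0
0 0 1 0
0 0 1 1
1 0 1 0

After press 2 at (0,1):
0 1 1 0
0 1 1 0
0 0 1 1
1 0 1 0

Answer: 0 1 1 0
0 1 1 0
0 0 1 1
1 0 1 0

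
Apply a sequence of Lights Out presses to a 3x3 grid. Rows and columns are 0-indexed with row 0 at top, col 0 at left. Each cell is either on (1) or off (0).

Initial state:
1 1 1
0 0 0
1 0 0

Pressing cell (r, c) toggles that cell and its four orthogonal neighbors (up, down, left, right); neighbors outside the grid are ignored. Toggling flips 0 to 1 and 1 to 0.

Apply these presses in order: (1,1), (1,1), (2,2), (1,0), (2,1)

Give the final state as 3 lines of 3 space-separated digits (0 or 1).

After press 1 at (1,1):
1 0 1
1 1 1
1 1 0

After press 2 at (1,1):
1 1 1
0 0 0
1 0 0

After press 3 at (2,2):
1 1 1
0 0 1
1 1 1

After press 4 at (1,0):
0 1 1
1 1 1
0 1 1

After press 5 at (2,1):
0 1 1
1 0 1
1 0 0

Answer: 0 1 1
1 0 1
1 0 0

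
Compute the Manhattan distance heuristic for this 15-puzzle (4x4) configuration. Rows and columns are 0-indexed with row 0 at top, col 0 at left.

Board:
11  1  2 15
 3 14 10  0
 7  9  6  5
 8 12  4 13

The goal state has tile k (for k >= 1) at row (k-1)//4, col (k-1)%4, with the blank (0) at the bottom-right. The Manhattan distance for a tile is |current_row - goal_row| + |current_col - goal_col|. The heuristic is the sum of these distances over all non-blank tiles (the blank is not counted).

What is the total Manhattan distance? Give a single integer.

Answer: 42

Derivation:
Tile 11: (0,0)->(2,2) = 4
Tile 1: (0,1)->(0,0) = 1
Tile 2: (0,2)->(0,1) = 1
Tile 15: (0,3)->(3,2) = 4
Tile 3: (1,0)->(0,2) = 3
Tile 14: (1,1)->(3,1) = 2
Tile 10: (1,2)->(2,1) = 2
Tile 7: (2,0)->(1,2) = 3
Tile 9: (2,1)->(2,0) = 1
Tile 6: (2,2)->(1,1) = 2
Tile 5: (2,3)->(1,0) = 4
Tile 8: (3,0)->(1,3) = 5
Tile 12: (3,1)->(2,3) = 3
Tile 4: (3,2)->(0,3) = 4
Tile 13: (3,3)->(3,0) = 3
Sum: 4 + 1 + 1 + 4 + 3 + 2 + 2 + 3 + 1 + 2 + 4 + 5 + 3 + 4 + 3 = 42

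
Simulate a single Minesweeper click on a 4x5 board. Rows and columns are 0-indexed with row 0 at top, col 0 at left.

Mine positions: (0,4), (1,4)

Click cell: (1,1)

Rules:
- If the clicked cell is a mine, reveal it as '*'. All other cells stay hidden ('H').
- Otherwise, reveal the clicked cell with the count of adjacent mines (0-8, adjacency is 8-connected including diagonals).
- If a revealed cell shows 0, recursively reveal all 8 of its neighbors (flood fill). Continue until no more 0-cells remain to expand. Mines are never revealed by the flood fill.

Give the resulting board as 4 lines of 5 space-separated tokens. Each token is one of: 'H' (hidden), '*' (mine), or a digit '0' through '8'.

0 0 0 2 H
0 0 0 2 H
0 0 0 1 1
0 0 0 0 0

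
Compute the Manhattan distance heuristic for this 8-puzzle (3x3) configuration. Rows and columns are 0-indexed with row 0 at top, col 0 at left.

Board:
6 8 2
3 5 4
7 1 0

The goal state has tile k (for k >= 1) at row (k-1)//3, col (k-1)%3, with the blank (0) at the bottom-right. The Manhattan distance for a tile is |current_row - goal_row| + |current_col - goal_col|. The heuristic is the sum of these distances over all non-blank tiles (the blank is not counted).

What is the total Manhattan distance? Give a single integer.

Answer: 14

Derivation:
Tile 6: (0,0)->(1,2) = 3
Tile 8: (0,1)->(2,1) = 2
Tile 2: (0,2)->(0,1) = 1
Tile 3: (1,0)->(0,2) = 3
Tile 5: (1,1)->(1,1) = 0
Tile 4: (1,2)->(1,0) = 2
Tile 7: (2,0)->(2,0) = 0
Tile 1: (2,1)->(0,0) = 3
Sum: 3 + 2 + 1 + 3 + 0 + 2 + 0 + 3 = 14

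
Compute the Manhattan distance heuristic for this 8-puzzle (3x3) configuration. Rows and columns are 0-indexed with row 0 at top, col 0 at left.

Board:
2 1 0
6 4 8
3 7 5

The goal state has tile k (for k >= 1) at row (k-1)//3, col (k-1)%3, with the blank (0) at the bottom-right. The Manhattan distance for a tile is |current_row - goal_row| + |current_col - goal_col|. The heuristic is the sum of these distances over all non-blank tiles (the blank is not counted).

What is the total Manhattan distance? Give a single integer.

Answer: 14

Derivation:
Tile 2: (0,0)->(0,1) = 1
Tile 1: (0,1)->(0,0) = 1
Tile 6: (1,0)->(1,2) = 2
Tile 4: (1,1)->(1,0) = 1
Tile 8: (1,2)->(2,1) = 2
Tile 3: (2,0)->(0,2) = 4
Tile 7: (2,1)->(2,0) = 1
Tile 5: (2,2)->(1,1) = 2
Sum: 1 + 1 + 2 + 1 + 2 + 4 + 1 + 2 = 14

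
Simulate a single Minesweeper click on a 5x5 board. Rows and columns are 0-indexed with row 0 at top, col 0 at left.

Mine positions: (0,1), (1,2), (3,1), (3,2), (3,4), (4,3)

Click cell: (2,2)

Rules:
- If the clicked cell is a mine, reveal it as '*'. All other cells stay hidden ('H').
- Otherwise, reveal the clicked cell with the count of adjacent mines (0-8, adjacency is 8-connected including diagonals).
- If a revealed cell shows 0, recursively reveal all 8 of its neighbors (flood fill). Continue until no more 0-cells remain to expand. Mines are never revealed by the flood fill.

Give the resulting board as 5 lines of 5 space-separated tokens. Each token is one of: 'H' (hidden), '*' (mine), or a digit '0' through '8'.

H H H H H
H H H H H
H H 3 H H
H H H H H
H H H H H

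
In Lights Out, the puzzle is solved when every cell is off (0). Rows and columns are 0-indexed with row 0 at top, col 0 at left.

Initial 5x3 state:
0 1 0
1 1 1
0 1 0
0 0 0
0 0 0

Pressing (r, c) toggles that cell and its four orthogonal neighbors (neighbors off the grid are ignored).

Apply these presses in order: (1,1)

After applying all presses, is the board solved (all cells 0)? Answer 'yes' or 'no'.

Answer: yes

Derivation:
After press 1 at (1,1):
0 0 0
0 0 0
0 0 0
0 0 0
0 0 0

Lights still on: 0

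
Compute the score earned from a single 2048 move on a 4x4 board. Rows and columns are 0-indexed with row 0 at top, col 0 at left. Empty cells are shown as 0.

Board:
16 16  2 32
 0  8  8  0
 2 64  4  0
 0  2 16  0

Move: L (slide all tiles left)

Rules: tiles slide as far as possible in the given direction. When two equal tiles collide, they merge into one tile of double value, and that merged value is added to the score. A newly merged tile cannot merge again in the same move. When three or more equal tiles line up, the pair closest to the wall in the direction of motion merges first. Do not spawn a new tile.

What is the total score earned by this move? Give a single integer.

Slide left:
row 0: [16, 16, 2, 32] -> [32, 2, 32, 0]  score +32 (running 32)
row 1: [0, 8, 8, 0] -> [16, 0, 0, 0]  score +16 (running 48)
row 2: [2, 64, 4, 0] -> [2, 64, 4, 0]  score +0 (running 48)
row 3: [0, 2, 16, 0] -> [2, 16, 0, 0]  score +0 (running 48)
Board after move:
32  2 32  0
16  0  0  0
 2 64  4  0
 2 16  0  0

Answer: 48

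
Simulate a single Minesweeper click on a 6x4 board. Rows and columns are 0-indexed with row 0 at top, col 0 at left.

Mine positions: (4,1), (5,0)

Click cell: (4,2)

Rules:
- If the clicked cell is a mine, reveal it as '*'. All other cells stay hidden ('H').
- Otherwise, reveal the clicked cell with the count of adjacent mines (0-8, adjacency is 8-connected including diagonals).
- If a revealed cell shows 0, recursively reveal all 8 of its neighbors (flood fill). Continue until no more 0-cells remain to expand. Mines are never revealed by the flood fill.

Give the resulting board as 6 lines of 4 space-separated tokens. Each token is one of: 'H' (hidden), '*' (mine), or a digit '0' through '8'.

H H H H
H H H H
H H H H
H H H H
H H 1 H
H H H H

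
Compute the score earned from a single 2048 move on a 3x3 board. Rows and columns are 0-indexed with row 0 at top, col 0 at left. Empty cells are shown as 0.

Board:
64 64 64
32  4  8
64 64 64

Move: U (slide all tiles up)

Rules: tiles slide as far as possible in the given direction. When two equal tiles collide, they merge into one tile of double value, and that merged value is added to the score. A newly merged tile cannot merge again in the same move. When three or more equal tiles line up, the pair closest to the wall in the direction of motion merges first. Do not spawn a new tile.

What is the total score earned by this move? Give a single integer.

Slide up:
col 0: [64, 32, 64] -> [64, 32, 64]  score +0 (running 0)
col 1: [64, 4, 64] -> [64, 4, 64]  score +0 (running 0)
col 2: [64, 8, 64] -> [64, 8, 64]  score +0 (running 0)
Board after move:
64 64 64
32  4  8
64 64 64

Answer: 0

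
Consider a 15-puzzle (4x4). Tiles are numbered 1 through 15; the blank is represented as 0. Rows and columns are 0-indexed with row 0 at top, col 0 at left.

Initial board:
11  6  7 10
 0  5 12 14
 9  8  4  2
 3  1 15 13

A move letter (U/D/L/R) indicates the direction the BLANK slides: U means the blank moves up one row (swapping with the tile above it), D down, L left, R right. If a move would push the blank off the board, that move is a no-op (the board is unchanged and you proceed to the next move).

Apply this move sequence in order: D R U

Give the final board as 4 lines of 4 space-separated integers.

After move 1 (D):
11  6  7 10
 9  5 12 14
 0  8  4  2
 3  1 15 13

After move 2 (R):
11  6  7 10
 9  5 12 14
 8  0  4  2
 3  1 15 13

After move 3 (U):
11  6  7 10
 9  0 12 14
 8  5  4  2
 3  1 15 13

Answer: 11  6  7 10
 9  0 12 14
 8  5  4  2
 3  1 15 13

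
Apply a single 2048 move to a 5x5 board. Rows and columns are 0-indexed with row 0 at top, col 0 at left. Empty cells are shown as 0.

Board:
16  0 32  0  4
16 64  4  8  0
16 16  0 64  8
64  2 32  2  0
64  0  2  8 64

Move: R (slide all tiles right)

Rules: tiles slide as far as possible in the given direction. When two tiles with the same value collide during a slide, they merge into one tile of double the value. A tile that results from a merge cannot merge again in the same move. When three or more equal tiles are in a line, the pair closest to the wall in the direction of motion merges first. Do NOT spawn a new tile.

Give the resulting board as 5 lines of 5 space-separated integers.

Answer:  0  0 16 32  4
 0 16 64  4  8
 0  0 32 64  8
 0 64  2 32  2
 0 64  2  8 64

Derivation:
Slide right:
row 0: [16, 0, 32, 0, 4] -> [0, 0, 16, 32, 4]
row 1: [16, 64, 4, 8, 0] -> [0, 16, 64, 4, 8]
row 2: [16, 16, 0, 64, 8] -> [0, 0, 32, 64, 8]
row 3: [64, 2, 32, 2, 0] -> [0, 64, 2, 32, 2]
row 4: [64, 0, 2, 8, 64] -> [0, 64, 2, 8, 64]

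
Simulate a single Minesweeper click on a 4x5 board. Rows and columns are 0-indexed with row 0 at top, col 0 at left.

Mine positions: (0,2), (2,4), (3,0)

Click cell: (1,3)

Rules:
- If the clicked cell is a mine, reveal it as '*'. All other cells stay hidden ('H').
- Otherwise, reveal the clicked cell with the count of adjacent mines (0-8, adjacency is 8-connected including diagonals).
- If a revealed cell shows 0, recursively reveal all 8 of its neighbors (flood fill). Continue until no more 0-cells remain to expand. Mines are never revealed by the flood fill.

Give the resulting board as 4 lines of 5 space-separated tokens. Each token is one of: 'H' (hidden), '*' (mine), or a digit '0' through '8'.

H H H H H
H H H 2 H
H H H H H
H H H H H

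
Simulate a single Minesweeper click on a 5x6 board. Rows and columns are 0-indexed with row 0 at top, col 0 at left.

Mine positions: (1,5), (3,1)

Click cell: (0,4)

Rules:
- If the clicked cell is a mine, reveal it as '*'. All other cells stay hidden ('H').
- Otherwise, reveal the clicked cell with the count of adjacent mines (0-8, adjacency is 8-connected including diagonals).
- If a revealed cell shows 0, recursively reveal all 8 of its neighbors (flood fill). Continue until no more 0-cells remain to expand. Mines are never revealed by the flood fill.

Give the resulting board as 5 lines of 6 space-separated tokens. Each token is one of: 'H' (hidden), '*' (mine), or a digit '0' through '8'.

H H H H 1 H
H H H H H H
H H H H H H
H H H H H H
H H H H H H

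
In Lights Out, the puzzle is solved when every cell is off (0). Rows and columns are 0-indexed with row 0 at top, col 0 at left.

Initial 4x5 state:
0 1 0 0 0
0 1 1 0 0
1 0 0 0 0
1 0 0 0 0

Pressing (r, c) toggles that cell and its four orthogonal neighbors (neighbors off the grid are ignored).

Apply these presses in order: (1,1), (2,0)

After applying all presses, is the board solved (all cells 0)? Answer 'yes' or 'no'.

After press 1 at (1,1):
0 0 0 0 0
1 0 0 0 0
1 1 0 0 0
1 0 0 0 0

After press 2 at (2,0):
0 0 0 0 0
0 0 0 0 0
0 0 0 0 0
0 0 0 0 0

Lights still on: 0

Answer: yes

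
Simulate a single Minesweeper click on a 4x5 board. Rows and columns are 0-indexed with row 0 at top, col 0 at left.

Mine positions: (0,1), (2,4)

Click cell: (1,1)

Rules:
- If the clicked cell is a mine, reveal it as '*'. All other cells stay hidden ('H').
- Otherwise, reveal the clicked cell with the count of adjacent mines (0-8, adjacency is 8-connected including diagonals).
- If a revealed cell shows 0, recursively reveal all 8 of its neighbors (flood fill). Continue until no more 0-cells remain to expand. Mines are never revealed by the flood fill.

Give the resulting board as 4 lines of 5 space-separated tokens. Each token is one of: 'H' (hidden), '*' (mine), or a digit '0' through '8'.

H H H H H
H 1 H H H
H H H H H
H H H H H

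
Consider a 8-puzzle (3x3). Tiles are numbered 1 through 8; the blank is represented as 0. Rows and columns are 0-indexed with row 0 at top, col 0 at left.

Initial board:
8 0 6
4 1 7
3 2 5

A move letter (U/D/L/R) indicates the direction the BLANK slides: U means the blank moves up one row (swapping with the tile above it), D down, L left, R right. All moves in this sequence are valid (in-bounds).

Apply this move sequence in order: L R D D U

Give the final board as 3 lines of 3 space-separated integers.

Answer: 8 1 6
4 0 7
3 2 5

Derivation:
After move 1 (L):
0 8 6
4 1 7
3 2 5

After move 2 (R):
8 0 6
4 1 7
3 2 5

After move 3 (D):
8 1 6
4 0 7
3 2 5

After move 4 (D):
8 1 6
4 2 7
3 0 5

After move 5 (U):
8 1 6
4 0 7
3 2 5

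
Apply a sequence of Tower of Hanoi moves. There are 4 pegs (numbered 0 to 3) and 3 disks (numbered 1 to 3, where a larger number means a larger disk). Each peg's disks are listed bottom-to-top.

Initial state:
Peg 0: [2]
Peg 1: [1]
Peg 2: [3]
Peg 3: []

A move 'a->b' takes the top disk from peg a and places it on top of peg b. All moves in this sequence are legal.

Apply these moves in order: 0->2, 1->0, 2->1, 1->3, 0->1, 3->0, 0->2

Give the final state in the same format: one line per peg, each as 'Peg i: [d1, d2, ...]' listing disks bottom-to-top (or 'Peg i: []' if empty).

After move 1 (0->2):
Peg 0: []
Peg 1: [1]
Peg 2: [3, 2]
Peg 3: []

After move 2 (1->0):
Peg 0: [1]
Peg 1: []
Peg 2: [3, 2]
Peg 3: []

After move 3 (2->1):
Peg 0: [1]
Peg 1: [2]
Peg 2: [3]
Peg 3: []

After move 4 (1->3):
Peg 0: [1]
Peg 1: []
Peg 2: [3]
Peg 3: [2]

After move 5 (0->1):
Peg 0: []
Peg 1: [1]
Peg 2: [3]
Peg 3: [2]

After move 6 (3->0):
Peg 0: [2]
Peg 1: [1]
Peg 2: [3]
Peg 3: []

After move 7 (0->2):
Peg 0: []
Peg 1: [1]
Peg 2: [3, 2]
Peg 3: []

Answer: Peg 0: []
Peg 1: [1]
Peg 2: [3, 2]
Peg 3: []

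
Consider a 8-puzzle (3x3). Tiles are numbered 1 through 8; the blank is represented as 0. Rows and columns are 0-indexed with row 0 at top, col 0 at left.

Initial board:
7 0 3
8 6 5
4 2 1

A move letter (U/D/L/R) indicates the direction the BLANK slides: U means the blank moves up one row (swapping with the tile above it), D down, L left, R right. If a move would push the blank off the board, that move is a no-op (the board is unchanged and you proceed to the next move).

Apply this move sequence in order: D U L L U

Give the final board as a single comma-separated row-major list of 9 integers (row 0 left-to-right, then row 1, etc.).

Answer: 0, 7, 3, 8, 6, 5, 4, 2, 1

Derivation:
After move 1 (D):
7 6 3
8 0 5
4 2 1

After move 2 (U):
7 0 3
8 6 5
4 2 1

After move 3 (L):
0 7 3
8 6 5
4 2 1

After move 4 (L):
0 7 3
8 6 5
4 2 1

After move 5 (U):
0 7 3
8 6 5
4 2 1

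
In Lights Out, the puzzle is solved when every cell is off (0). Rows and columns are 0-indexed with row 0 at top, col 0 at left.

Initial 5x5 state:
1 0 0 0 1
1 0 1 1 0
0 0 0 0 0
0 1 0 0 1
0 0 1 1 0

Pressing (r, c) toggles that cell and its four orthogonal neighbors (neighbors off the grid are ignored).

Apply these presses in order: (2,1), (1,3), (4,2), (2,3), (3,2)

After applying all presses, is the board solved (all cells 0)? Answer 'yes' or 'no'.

Answer: no

Derivation:
After press 1 at (2,1):
1 0 0 0 1
1 1 1 1 0
1 1 1 0 0
0 0 0 0 1
0 0 1 1 0

After press 2 at (1,3):
1 0 0 1 1
1 1 0 0 1
1 1 1 1 0
0 0 0 0 1
0 0 1 1 0

After press 3 at (4,2):
1 0 0 1 1
1 1 0 0 1
1 1 1 1 0
0 0 1 0 1
0 1 0 0 0

After press 4 at (2,3):
1 0 0 1 1
1 1 0 1 1
1 1 0 0 1
0 0 1 1 1
0 1 0 0 0

After press 5 at (3,2):
1 0 0 1 1
1 1 0 1 1
1 1 1 0 1
0 1 0 0 1
0 1 1 0 0

Lights still on: 15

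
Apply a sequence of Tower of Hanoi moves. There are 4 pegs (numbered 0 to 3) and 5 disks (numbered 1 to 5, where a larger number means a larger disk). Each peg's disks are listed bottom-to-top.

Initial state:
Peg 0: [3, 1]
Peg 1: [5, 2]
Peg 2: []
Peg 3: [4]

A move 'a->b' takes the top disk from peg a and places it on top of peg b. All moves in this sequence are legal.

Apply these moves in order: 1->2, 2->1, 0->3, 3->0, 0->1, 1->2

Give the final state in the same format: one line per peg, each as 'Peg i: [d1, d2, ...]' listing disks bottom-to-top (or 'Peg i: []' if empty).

Answer: Peg 0: [3]
Peg 1: [5, 2]
Peg 2: [1]
Peg 3: [4]

Derivation:
After move 1 (1->2):
Peg 0: [3, 1]
Peg 1: [5]
Peg 2: [2]
Peg 3: [4]

After move 2 (2->1):
Peg 0: [3, 1]
Peg 1: [5, 2]
Peg 2: []
Peg 3: [4]

After move 3 (0->3):
Peg 0: [3]
Peg 1: [5, 2]
Peg 2: []
Peg 3: [4, 1]

After move 4 (3->0):
Peg 0: [3, 1]
Peg 1: [5, 2]
Peg 2: []
Peg 3: [4]

After move 5 (0->1):
Peg 0: [3]
Peg 1: [5, 2, 1]
Peg 2: []
Peg 3: [4]

After move 6 (1->2):
Peg 0: [3]
Peg 1: [5, 2]
Peg 2: [1]
Peg 3: [4]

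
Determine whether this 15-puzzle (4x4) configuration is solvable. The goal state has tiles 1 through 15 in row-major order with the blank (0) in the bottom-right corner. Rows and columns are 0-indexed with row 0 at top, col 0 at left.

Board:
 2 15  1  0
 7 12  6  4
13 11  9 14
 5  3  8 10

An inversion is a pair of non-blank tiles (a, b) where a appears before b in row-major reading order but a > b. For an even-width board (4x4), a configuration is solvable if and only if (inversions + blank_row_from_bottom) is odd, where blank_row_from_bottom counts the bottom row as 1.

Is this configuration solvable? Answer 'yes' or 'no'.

Answer: yes

Derivation:
Inversions: 49
Blank is in row 0 (0-indexed from top), which is row 4 counting from the bottom (bottom = 1).
49 + 4 = 53, which is odd, so the puzzle is solvable.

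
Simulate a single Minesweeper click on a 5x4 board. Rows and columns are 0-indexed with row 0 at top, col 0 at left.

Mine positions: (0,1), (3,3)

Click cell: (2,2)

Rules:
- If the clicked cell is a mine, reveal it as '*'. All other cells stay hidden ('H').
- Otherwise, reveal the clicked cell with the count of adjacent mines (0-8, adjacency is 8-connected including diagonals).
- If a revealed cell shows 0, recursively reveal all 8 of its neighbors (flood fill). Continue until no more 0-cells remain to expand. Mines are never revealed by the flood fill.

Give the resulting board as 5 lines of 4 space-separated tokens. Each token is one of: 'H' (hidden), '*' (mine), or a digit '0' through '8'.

H H H H
H H H H
H H 1 H
H H H H
H H H H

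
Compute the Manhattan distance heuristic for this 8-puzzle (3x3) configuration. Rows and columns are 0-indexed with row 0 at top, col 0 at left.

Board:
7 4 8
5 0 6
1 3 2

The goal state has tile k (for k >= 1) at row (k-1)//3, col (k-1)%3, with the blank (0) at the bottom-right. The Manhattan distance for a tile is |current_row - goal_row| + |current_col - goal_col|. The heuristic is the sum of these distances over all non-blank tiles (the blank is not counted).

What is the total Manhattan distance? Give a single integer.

Tile 7: (0,0)->(2,0) = 2
Tile 4: (0,1)->(1,0) = 2
Tile 8: (0,2)->(2,1) = 3
Tile 5: (1,0)->(1,1) = 1
Tile 6: (1,2)->(1,2) = 0
Tile 1: (2,0)->(0,0) = 2
Tile 3: (2,1)->(0,2) = 3
Tile 2: (2,2)->(0,1) = 3
Sum: 2 + 2 + 3 + 1 + 0 + 2 + 3 + 3 = 16

Answer: 16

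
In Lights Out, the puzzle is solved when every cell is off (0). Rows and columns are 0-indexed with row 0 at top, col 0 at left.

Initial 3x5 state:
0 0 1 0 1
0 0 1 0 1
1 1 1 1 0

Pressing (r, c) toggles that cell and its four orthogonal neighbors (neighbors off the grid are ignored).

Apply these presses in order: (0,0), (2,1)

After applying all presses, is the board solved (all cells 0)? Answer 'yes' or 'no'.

After press 1 at (0,0):
1 1 1 0 1
1 0 1 0 1
1 1 1 1 0

After press 2 at (2,1):
1 1 1 0 1
1 1 1 0 1
0 0 0 1 0

Lights still on: 9

Answer: no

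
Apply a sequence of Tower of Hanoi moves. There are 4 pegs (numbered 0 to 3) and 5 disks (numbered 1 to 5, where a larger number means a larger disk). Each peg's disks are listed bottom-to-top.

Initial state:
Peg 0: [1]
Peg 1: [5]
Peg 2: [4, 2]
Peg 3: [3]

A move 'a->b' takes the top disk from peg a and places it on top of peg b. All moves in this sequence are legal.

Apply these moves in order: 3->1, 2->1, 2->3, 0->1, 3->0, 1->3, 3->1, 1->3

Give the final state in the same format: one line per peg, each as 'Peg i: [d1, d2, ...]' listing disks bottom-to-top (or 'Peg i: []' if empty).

After move 1 (3->1):
Peg 0: [1]
Peg 1: [5, 3]
Peg 2: [4, 2]
Peg 3: []

After move 2 (2->1):
Peg 0: [1]
Peg 1: [5, 3, 2]
Peg 2: [4]
Peg 3: []

After move 3 (2->3):
Peg 0: [1]
Peg 1: [5, 3, 2]
Peg 2: []
Peg 3: [4]

After move 4 (0->1):
Peg 0: []
Peg 1: [5, 3, 2, 1]
Peg 2: []
Peg 3: [4]

After move 5 (3->0):
Peg 0: [4]
Peg 1: [5, 3, 2, 1]
Peg 2: []
Peg 3: []

After move 6 (1->3):
Peg 0: [4]
Peg 1: [5, 3, 2]
Peg 2: []
Peg 3: [1]

After move 7 (3->1):
Peg 0: [4]
Peg 1: [5, 3, 2, 1]
Peg 2: []
Peg 3: []

After move 8 (1->3):
Peg 0: [4]
Peg 1: [5, 3, 2]
Peg 2: []
Peg 3: [1]

Answer: Peg 0: [4]
Peg 1: [5, 3, 2]
Peg 2: []
Peg 3: [1]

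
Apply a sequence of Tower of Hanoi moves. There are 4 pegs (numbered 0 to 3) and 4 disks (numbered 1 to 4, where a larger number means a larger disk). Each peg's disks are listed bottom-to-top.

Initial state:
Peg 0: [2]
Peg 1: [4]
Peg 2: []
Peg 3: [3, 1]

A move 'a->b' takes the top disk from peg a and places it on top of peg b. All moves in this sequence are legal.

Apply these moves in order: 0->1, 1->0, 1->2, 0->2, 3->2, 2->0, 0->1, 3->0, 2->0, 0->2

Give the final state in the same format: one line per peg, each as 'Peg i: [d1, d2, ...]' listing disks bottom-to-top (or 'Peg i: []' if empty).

Answer: Peg 0: [3]
Peg 1: [1]
Peg 2: [4, 2]
Peg 3: []

Derivation:
After move 1 (0->1):
Peg 0: []
Peg 1: [4, 2]
Peg 2: []
Peg 3: [3, 1]

After move 2 (1->0):
Peg 0: [2]
Peg 1: [4]
Peg 2: []
Peg 3: [3, 1]

After move 3 (1->2):
Peg 0: [2]
Peg 1: []
Peg 2: [4]
Peg 3: [3, 1]

After move 4 (0->2):
Peg 0: []
Peg 1: []
Peg 2: [4, 2]
Peg 3: [3, 1]

After move 5 (3->2):
Peg 0: []
Peg 1: []
Peg 2: [4, 2, 1]
Peg 3: [3]

After move 6 (2->0):
Peg 0: [1]
Peg 1: []
Peg 2: [4, 2]
Peg 3: [3]

After move 7 (0->1):
Peg 0: []
Peg 1: [1]
Peg 2: [4, 2]
Peg 3: [3]

After move 8 (3->0):
Peg 0: [3]
Peg 1: [1]
Peg 2: [4, 2]
Peg 3: []

After move 9 (2->0):
Peg 0: [3, 2]
Peg 1: [1]
Peg 2: [4]
Peg 3: []

After move 10 (0->2):
Peg 0: [3]
Peg 1: [1]
Peg 2: [4, 2]
Peg 3: []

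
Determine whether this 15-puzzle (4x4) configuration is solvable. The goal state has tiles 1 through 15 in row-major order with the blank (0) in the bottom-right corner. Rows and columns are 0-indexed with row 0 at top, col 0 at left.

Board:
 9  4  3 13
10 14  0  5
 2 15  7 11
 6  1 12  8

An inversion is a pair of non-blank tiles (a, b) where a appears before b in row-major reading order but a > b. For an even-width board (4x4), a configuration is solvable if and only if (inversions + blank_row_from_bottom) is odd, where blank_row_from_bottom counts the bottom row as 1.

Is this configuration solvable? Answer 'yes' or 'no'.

Answer: yes

Derivation:
Inversions: 52
Blank is in row 1 (0-indexed from top), which is row 3 counting from the bottom (bottom = 1).
52 + 3 = 55, which is odd, so the puzzle is solvable.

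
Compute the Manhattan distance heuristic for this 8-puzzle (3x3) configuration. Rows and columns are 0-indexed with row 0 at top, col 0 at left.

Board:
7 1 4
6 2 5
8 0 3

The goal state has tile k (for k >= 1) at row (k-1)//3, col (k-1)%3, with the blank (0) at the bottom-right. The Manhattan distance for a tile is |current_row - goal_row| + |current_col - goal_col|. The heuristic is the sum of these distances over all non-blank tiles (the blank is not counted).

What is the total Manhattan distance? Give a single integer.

Tile 7: at (0,0), goal (2,0), distance |0-2|+|0-0| = 2
Tile 1: at (0,1), goal (0,0), distance |0-0|+|1-0| = 1
Tile 4: at (0,2), goal (1,0), distance |0-1|+|2-0| = 3
Tile 6: at (1,0), goal (1,2), distance |1-1|+|0-2| = 2
Tile 2: at (1,1), goal (0,1), distance |1-0|+|1-1| = 1
Tile 5: at (1,2), goal (1,1), distance |1-1|+|2-1| = 1
Tile 8: at (2,0), goal (2,1), distance |2-2|+|0-1| = 1
Tile 3: at (2,2), goal (0,2), distance |2-0|+|2-2| = 2
Sum: 2 + 1 + 3 + 2 + 1 + 1 + 1 + 2 = 13

Answer: 13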